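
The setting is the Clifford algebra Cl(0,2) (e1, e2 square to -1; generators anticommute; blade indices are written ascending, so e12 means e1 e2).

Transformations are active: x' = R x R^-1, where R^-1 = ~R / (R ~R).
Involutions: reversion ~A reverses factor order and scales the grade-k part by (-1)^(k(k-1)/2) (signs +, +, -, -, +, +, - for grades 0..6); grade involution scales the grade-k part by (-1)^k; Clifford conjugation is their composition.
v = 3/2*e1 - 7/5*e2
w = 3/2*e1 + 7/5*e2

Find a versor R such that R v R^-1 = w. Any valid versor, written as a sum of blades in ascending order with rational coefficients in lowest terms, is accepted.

Take R = v + w = 3*e1. Because q(v) = q(w) = -421/100, conjugation by R sends v exactly to w.
Answer: 3*e1


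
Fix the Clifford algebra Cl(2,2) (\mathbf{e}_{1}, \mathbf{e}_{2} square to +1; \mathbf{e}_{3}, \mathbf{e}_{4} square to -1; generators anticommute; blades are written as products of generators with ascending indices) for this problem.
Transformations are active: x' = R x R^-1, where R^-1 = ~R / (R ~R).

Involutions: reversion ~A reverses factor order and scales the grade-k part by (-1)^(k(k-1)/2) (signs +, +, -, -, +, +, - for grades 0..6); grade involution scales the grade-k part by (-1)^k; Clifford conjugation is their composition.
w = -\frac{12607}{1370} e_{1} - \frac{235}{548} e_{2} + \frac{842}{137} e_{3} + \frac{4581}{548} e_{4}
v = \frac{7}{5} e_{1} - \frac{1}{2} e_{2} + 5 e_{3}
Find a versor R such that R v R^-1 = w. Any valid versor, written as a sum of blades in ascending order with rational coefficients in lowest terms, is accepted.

Take R = v + w = -\frac{10689}{1370} e_{1} - \frac{509}{548} e_{2} + \frac{1527}{137} e_{3} + \frac{4581}{548} e_{4}. Because q(v) = q(w) = -\frac{2279}{100}, conjugation by R sends v exactly to w.
Answer: -\frac{10689}{1370} e_{1} - \frac{509}{548} e_{2} + \frac{1527}{137} e_{3} + \frac{4581}{548} e_{4}


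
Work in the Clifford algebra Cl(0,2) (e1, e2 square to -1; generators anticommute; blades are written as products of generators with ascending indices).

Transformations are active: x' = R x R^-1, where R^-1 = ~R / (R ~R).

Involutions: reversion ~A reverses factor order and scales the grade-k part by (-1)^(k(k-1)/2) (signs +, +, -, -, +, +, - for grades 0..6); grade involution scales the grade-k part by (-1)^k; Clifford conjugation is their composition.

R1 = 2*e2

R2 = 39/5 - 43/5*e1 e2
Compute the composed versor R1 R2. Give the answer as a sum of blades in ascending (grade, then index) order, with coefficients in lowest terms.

Distribute over the terms of R1 (each basis-blade product reordered to ascending indices, repeated generators contracted through their squares):
(2*e2) R2 = -86/5*e1 + 78/5*e2
Answer: -86/5*e1 + 78/5*e2


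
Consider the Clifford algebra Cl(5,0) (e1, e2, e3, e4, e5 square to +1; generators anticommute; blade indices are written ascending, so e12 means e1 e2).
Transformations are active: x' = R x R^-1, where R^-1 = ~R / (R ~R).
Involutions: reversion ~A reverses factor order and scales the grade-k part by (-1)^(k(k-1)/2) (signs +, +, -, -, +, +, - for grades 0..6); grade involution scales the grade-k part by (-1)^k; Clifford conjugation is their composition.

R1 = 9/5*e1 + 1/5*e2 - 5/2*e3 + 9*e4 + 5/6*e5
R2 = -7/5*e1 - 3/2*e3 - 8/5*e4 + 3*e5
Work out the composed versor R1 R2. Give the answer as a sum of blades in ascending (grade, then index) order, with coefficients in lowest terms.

Distribute over the terms of R2 (each basis-blade product reordered to ascending indices, repeated generators contracted through their squares):
R1 (-7/5*e1) = -63/25 + 7/25*e12 - 7/2*e13 + 63/5*e14 + 7/6*e15
R1 (-3/2*e3) = 15/4 - 27/10*e13 - 3/10*e23 + 27/2*e34 + 5/4*e35
R1 (-8/5*e4) = -72/5 - 72/25*e14 - 8/25*e24 + 4*e34 + 4/3*e45
R1 (3*e5) = 5/2 + 27/5*e15 + 3/5*e25 - 15/2*e35 + 27*e45
Summing the partial products and collecting blades:
Answer: -1067/100 + 7/25*e12 - 31/5*e13 + 243/25*e14 + 197/30*e15 - 3/10*e23 - 8/25*e24 + 3/5*e25 + 35/2*e34 - 25/4*e35 + 85/3*e45


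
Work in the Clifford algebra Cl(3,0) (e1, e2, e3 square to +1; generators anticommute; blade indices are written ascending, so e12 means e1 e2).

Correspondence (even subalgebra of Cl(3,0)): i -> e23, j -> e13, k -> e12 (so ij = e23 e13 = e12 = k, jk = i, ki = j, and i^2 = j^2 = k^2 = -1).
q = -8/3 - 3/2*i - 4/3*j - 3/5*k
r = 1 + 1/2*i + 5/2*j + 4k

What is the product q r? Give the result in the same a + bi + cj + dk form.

In blades: q = -8/3 - 3/5*e12 - 4/3*e13 - 3/2*e23, r = 1 + 4*e12 + 5/2*e13 + 1/2*e23.
Distribute q over r term by term (generator squares from the signature, products reordered to ascending indices): (-8/3)*r = -8/3 - 32/3*e12 - 20/3*e13 - 4/3*e23; (-3/5*e12)*r = 12/5 - 3/5*e12 - 3/10*e13 + 3/2*e23; (-4/3*e13)*r = 10/3 + 2/3*e12 - 4/3*e13 - 16/3*e23; (-3/2*e23)*r = 3/4 - 15/4*e12 + 6*e13 - 3/2*e23.
Sum: 229/60 - 287/20*e12 - 23/10*e13 - 20/3*e23; translating back through the correspondence:
Answer: 229/60 - 20/3*i - 23/10*j - 287/20*k


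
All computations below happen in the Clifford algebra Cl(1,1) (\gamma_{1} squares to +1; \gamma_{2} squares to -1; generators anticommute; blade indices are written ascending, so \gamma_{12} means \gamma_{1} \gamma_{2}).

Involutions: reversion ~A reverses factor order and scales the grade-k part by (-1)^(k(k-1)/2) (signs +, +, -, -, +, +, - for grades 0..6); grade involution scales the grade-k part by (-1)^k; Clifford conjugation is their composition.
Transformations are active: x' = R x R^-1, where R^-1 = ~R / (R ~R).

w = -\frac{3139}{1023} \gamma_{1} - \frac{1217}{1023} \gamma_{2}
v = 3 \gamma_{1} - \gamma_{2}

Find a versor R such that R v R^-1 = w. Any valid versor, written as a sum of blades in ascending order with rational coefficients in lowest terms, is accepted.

Take R = v + w = -\frac{70}{1023} \gamma_{1} - \frac{2240}{1023} \gamma_{2}. Because q(v) = q(w) = 8, conjugation by R sends v exactly to w.
Answer: -\frac{70}{1023} \gamma_{1} - \frac{2240}{1023} \gamma_{2}


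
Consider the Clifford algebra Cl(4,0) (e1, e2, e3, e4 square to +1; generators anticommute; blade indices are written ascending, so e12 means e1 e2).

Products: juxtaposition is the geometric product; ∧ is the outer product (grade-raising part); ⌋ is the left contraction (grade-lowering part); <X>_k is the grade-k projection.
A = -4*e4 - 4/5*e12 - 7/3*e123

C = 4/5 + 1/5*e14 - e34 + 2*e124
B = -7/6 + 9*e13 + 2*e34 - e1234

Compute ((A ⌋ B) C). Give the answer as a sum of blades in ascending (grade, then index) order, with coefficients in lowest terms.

step 1: 8*e3 - 7/3*e4 - 4/5*e34 - 4*e123
step 2: -4/5 + 7/15*e1 + 61/15*e3 - 148/15*e4 - 14/3*e12 - 4/25*e13 + 184/25*e34 - 24/5*e123 + 4*e124 - 8/5*e134 - 4/5*e234 + 16*e1234
Answer: -4/5 + 7/15*e1 + 61/15*e3 - 148/15*e4 - 14/3*e12 - 4/25*e13 + 184/25*e34 - 24/5*e123 + 4*e124 - 8/5*e134 - 4/5*e234 + 16*e1234


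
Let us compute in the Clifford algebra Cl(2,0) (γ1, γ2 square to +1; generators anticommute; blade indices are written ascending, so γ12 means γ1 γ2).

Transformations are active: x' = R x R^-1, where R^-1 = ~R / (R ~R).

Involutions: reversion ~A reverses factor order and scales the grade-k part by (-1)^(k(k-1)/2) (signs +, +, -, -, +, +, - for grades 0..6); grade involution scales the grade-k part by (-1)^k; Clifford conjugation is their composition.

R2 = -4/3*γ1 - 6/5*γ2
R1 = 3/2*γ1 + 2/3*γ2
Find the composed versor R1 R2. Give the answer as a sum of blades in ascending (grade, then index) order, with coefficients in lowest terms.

Distribute over the terms of R1 (each basis-blade product reordered to ascending indices, repeated generators contracted through their squares):
(3/2*γ1) R2 = -2 - 9/5*γ12
(2/3*γ2) R2 = -4/5 + 8/9*γ12
Summing the partial products and collecting blades:
Answer: -14/5 - 41/45*γ12


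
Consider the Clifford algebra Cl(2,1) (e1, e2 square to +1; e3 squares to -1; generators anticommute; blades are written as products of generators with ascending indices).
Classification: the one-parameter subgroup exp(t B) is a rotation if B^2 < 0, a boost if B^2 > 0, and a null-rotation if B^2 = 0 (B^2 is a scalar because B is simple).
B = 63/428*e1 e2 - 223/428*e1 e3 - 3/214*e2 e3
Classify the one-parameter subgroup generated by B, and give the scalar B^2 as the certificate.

B^2 term by term: the squares give (63/428)^2*(e1 e2)^2 + (-223/428)^2*(e1 e3)^2 + (-3/214)^2*(e2 e3)^2 = 3969/183184*(-1) + 49729/183184*(+1) + 9/45796*(+1) = 1/4 (each basis 2-blade squares to minus the product of its generators' squares); cross terms between blades sharing an index anticommute and cancel. So B^2 = 1/4.
Answer: boost, certificate B^2 = 1/4. No conjugation can change B^2 = 1/4; the sign gives the class.


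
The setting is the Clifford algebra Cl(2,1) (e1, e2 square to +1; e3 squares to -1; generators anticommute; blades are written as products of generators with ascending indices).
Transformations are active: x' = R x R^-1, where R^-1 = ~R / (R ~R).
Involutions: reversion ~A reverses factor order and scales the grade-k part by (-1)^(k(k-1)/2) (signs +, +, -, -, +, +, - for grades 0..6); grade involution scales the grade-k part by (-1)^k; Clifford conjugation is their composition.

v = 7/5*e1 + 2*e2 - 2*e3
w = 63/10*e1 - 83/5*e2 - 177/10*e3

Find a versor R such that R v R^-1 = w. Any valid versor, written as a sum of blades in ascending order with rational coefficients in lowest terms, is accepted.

Here q(v) = q(w) = 49/25; the classical choice R = v + w = 77/10*e1 - 73/5*e2 - 197/10*e3 then realises v -> w under the sandwich.
Answer: 77/10*e1 - 73/5*e2 - 197/10*e3


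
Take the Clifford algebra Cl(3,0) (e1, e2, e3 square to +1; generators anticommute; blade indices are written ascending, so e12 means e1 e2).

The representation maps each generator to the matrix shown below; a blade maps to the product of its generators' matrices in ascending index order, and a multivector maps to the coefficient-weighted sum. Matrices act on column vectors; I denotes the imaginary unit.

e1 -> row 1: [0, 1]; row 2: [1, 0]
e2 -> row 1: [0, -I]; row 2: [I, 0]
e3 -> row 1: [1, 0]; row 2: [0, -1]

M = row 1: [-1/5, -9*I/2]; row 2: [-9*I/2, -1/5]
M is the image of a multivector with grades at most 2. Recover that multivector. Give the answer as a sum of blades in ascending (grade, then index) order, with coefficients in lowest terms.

Method: 1, rho(e1), rho(e2), rho(e3) form a trace-orthogonal basis of the 2x2 complex matrices (tr(X Y) = 2 if X = Y, else 0), so M = m0*1 + m1*rho(e1) + m2*rho(e2) + m3*rho(e3) with m0 = tr(M)/2 = -1/5, m1 = tr(M rho(e1))/2 = -9*I/2, m2 = tr(M rho(e2))/2 = 0, m3 = tr(M rho(e3))/2 = 0.
Multiplying table entries, the bivector images are rho(e12) = I*rho(e3), rho(e13) = -I*rho(e2), rho(e23) = I*rho(e1); with real blade coefficients the real parts of m0..m3 are the coefficients of 1, e1, e2, e3 and the imaginary parts give the bivectors (e23: Im m1, e13: -Im m2, e12: Im m3).
Answer: -1/5 - 9/2*e23


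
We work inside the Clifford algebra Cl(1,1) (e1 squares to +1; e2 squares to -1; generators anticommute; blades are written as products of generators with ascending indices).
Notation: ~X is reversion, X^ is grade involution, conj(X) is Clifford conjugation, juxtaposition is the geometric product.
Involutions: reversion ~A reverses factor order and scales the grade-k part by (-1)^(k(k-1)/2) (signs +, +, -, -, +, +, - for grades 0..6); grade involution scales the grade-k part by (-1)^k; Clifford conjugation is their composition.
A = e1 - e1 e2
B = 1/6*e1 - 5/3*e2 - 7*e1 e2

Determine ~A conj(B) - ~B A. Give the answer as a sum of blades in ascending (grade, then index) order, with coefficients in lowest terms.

first term: 41/6 - 5/3*e1 + 43/6*e2 + 5/3*e1 e2
second term: -41/6 + 5/3*e1 - 43/6*e2 + 5/3*e1 e2
Answer: 41/3 - 10/3*e1 + 43/3*e2


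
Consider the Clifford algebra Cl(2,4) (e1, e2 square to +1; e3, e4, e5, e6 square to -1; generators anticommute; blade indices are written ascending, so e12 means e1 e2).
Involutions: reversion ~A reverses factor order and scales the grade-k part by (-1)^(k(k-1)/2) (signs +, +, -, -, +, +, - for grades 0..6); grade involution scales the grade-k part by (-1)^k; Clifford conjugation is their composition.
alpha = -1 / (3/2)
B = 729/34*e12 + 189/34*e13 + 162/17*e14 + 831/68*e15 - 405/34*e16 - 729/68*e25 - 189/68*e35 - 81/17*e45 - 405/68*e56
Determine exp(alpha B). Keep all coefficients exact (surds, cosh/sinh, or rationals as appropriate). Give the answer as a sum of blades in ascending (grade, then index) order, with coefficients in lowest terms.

B^2 term by term: the squares give (729/34)^2*(e12)^2 + (189/34)^2*(e13)^2 + (162/17)^2*(e14)^2 + (831/68)^2*(e15)^2 + (-405/34)^2*(e16)^2 + (-729/68)^2*(e25)^2 + (-189/68)^2*(e35)^2 + (-81/17)^2*(e45)^2 + (-405/68)^2*(e56)^2 = 531441/1156*(-1) + 35721/1156*(+1) + 26244/289*(+1) + 690561/4624*(+1) + 164025/1156*(+1) + 531441/4624*(+1) + 35721/4624*(-1) + 6561/289*(-1) + 164025/4624*(-1) = 9/4 (each basis 2-blade squares to minus the product of its generators' squares); cross terms between blades sharing an index anticommute and cancel; the commuting (index-disjoint) pairs give grade-4 terms 2*c*c'*(blade product), which cancel blade by blade — e1235: -137781/1156 + 137781/1156 = 0; e1245: -59049/289 + 59049/289 = 0; e1256: -295245/1156 + 295245/1156 = 0; e1345: -15309/289 + 15309/289 = 0; e1356: -76545/1156 + 76545/1156 = 0; e1456: -32805/289 + 32805/289 = 0 — confirming B is simple. So B^2 = 9/4.
B^2 = 9/4 — a positive square means the series sums to a boost: l = 3/2, alpha*l = -1, so exp(alpha B) = cosh(-1) + (sinh(-1)/(3/2))*B = cosh(1) + (-2*sinh(1)/3)*B.
Answer: cosh(1) - 243*sinh(1)/17*e12 - 63*sinh(1)/17*e13 - 108*sinh(1)/17*e14 - 277*sinh(1)/34*e15 + 135*sinh(1)/17*e16 + 243*sinh(1)/34*e25 + 63*sinh(1)/34*e35 + 54*sinh(1)/17*e45 + 135*sinh(1)/34*e56


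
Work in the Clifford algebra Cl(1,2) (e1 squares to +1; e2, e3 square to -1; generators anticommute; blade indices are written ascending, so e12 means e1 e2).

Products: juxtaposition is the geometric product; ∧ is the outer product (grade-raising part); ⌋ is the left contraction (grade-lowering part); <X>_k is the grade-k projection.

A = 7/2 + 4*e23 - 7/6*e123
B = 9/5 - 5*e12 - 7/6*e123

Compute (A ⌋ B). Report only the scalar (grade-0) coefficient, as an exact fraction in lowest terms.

step 1: 889/180 + 14/3*e1 - 35/2*e12 - 49/12*e123
Answer: 889/180


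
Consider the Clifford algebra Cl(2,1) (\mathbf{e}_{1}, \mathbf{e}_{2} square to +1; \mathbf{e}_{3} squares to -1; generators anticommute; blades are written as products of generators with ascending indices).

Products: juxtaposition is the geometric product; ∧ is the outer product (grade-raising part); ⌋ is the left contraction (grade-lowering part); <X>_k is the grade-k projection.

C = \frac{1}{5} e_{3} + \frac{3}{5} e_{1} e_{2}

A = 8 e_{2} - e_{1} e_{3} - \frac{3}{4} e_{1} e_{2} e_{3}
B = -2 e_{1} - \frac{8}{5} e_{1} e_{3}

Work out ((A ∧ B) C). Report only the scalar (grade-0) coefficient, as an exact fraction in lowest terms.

step 1: 16 e_{1} e_{2} + \frac{64}{5} e_{1} e_{2} e_{3}
step 2: -\frac{48}{5} - \frac{192}{25} e_{3} - \frac{64}{25} e_{1} e_{2} + \frac{16}{5} e_{1} e_{2} e_{3}
Answer: -\frac{48}{5}


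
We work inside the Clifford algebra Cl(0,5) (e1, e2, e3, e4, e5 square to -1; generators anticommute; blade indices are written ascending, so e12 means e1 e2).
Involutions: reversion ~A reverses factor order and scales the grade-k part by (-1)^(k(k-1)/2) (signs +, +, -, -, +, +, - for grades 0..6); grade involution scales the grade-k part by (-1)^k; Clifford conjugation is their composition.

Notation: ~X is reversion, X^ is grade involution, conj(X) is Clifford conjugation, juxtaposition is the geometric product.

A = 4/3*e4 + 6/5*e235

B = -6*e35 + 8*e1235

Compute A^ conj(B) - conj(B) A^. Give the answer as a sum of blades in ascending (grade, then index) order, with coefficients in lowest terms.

first term: 48/5*e1 + 36/5*e2 + 8*e345 + 32/3*e12345
second term: -48/5*e1 + 36/5*e2 + 8*e345 + 32/3*e12345
Answer: 96/5*e1


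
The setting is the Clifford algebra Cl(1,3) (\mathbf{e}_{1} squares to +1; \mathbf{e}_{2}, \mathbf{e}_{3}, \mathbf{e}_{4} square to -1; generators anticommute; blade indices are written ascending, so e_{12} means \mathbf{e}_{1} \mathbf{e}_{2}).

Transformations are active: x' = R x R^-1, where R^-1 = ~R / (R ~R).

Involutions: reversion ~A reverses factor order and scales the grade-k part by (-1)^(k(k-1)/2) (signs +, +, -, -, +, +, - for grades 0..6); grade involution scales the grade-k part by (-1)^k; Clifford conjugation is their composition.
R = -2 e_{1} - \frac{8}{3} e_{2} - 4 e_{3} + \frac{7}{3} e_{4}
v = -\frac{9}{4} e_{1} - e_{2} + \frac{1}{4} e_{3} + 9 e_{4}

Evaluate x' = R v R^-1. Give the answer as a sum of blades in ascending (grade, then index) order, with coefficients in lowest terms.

~R = -2 e_{1} - \frac{8}{3} e_{2} - 4 e_{3} + \frac{7}{3} e_{4}, and R ~R = -\frac{221}{9}, so R^-1 = ~R / (-\frac{221}{9}).
R v = -\frac{109}{6} - 4 e_{12} - \frac{19}{2} e_{13} - \frac{51}{4} e_{14} - \frac{14}{3} e_{23} - \frac{65}{3} e_{24} - \frac{439}{12} e_{34}
Answer: -\frac{627}{884} e_{1} - \frac{651}{221} e_{2} - \frac{5453}{884} e_{3} - \frac{1226}{221} e_{4}


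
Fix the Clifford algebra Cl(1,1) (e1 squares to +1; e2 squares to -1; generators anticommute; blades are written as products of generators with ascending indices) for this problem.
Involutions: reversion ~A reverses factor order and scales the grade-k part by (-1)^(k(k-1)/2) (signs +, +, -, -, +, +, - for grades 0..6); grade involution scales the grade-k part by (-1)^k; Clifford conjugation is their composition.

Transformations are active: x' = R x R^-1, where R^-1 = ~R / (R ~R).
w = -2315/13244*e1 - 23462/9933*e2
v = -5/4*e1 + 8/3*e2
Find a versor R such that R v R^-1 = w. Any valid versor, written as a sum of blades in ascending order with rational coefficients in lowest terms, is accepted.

Reasoning: v^2 = w^2 = -799/144 since conjugation preserves the quadratic form; R = v + w = -9435/6622*e1 + 3026/9933*e2 is then valid when invertible, keeping its own part and reversing (v - w)/2.
Answer: -9435/6622*e1 + 3026/9933*e2


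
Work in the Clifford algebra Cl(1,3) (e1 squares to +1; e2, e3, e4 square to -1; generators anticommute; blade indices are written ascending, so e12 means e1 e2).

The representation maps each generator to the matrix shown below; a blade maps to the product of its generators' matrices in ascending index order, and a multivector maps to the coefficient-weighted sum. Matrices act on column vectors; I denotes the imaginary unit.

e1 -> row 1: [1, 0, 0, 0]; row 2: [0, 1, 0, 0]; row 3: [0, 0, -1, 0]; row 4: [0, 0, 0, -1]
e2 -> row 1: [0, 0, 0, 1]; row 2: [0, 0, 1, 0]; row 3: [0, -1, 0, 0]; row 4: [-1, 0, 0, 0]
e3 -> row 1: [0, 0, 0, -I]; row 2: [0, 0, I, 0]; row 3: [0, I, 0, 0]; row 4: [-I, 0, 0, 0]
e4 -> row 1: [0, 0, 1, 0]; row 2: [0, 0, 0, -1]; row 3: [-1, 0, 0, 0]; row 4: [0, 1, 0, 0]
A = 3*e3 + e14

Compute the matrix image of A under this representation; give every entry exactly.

Bivector images (products of the table entries): rho(e14) = rho(e1)rho(e4) = row 1: [0, 0, 1, 0]; row 2: [0, 0, 0, -1]; row 3: [1, 0, 0, 0]; row 4: [0, -1, 0, 0].
M = (3)*rho(e3) + (1)*rho(e14), summed entrywise:
Answer: row 1: [0, 0, 1, -3*I]; row 2: [0, 0, 3*I, -1]; row 3: [1, 3*I, 0, 0]; row 4: [-3*I, -1, 0, 0]


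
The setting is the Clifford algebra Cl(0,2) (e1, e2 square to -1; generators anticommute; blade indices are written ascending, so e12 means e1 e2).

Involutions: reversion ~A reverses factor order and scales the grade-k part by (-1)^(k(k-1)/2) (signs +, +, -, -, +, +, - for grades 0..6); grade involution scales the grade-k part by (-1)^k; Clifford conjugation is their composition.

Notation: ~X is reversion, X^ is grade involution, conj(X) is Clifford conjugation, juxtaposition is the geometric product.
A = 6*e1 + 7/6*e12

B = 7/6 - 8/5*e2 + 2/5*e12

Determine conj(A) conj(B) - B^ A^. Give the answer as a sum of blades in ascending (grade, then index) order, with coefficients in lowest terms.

first term: -7/15 - 77/15*e1 - 12/5*e2 - 1973/180*e12
second term: -7/15 - 77/15*e1 - 12/5*e2 + 1973/180*e12
Answer: -1973/90*e12


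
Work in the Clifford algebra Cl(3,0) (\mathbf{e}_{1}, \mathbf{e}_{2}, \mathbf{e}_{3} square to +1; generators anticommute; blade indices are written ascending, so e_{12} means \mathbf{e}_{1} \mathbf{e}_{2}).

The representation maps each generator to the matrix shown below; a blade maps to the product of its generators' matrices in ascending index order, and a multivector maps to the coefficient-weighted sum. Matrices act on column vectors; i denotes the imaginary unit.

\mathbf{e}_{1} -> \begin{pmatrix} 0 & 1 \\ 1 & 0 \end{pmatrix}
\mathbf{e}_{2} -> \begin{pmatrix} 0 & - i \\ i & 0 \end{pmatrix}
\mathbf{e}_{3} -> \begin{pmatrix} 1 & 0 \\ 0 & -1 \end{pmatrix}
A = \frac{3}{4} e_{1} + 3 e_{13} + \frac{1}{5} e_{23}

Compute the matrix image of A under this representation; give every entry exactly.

Bivector images (products of the table entries): rho(e_{13}) = rho(\mathbf{e}_{1})rho(\mathbf{e}_{3}) = \begin{pmatrix} 0 & -1 \\ 1 & 0 \end{pmatrix}; rho(e_{23}) = rho(\mathbf{e}_{2})rho(\mathbf{e}_{3}) = \begin{pmatrix} 0 & i \\ i & 0 \end{pmatrix}.
M = (\frac{3}{4})*rho(e_{1}) + (3)*rho(e_{13}) + (\frac{1}{5})*rho(e_{23}), summed entrywise:
Answer: \begin{pmatrix} 0 & - \frac{9}{4} + \frac{i}{5} \\ \frac{15}{4} + \frac{i}{5} & 0 \end{pmatrix}


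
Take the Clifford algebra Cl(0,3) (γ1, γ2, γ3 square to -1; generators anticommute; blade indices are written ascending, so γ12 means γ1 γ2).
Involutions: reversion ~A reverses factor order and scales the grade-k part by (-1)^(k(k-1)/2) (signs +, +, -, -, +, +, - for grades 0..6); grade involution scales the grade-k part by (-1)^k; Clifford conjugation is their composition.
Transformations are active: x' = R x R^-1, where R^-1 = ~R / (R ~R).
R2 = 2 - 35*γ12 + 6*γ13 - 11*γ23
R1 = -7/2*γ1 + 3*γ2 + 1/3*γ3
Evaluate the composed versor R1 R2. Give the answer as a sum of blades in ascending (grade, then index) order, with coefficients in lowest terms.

Distribute over the terms of R1 (each basis-blade product reordered to ascending indices, repeated generators contracted through their squares):
(-7/2*γ1) R2 = -7*γ1 - 245/2*γ2 + 21*γ3 + 77/2*γ123
(3*γ2) R2 = -105*γ1 + 6*γ2 + 33*γ3 - 18*γ123
(1/3*γ3) R2 = 2*γ1 - 11/3*γ2 + 2/3*γ3 - 35/3*γ123
Summing the partial products and collecting blades:
Answer: -110*γ1 - 721/6*γ2 + 164/3*γ3 + 53/6*γ123


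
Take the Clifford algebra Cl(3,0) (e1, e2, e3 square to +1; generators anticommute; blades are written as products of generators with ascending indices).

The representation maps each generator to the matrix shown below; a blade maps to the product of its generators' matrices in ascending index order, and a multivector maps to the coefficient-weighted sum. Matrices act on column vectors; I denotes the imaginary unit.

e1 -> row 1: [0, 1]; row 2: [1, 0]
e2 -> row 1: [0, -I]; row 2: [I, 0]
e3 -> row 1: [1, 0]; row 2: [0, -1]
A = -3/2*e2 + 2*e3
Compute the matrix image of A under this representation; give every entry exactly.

M = (-3/2)*rho(e2) + (2)*rho(e3), summed entrywise:
Answer: row 1: [2, 3*I/2]; row 2: [-3*I/2, -2]


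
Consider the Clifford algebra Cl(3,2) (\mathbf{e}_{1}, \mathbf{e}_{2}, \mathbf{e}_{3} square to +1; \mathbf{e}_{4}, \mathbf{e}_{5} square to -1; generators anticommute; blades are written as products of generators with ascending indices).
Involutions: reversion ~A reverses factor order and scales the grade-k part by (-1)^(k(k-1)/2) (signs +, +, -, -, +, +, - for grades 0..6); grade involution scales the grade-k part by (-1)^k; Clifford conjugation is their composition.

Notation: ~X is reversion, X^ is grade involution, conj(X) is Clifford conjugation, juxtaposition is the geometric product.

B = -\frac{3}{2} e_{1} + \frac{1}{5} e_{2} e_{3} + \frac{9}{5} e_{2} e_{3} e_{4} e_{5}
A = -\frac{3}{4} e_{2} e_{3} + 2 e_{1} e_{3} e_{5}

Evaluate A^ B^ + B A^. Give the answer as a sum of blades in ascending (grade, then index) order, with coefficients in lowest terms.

first term: \frac{3}{20} - 3 e_{3} e_{5} + \frac{27}{20} e_{4} e_{5} - \frac{9}{8} e_{1} e_{2} e_{3} + \frac{18}{5} e_{1} e_{2} e_{4} + \frac{2}{5} e_{1} e_{2} e_{5}
second term: \frac{3}{20} + 3 e_{3} e_{5} + \frac{27}{20} e_{4} e_{5} + \frac{9}{8} e_{1} e_{2} e_{3} + \frac{18}{5} e_{1} e_{2} e_{4} - \frac{2}{5} e_{1} e_{2} e_{5}
Answer: \frac{3}{10} + \frac{27}{10} e_{4} e_{5} + \frac{36}{5} e_{1} e_{2} e_{4}


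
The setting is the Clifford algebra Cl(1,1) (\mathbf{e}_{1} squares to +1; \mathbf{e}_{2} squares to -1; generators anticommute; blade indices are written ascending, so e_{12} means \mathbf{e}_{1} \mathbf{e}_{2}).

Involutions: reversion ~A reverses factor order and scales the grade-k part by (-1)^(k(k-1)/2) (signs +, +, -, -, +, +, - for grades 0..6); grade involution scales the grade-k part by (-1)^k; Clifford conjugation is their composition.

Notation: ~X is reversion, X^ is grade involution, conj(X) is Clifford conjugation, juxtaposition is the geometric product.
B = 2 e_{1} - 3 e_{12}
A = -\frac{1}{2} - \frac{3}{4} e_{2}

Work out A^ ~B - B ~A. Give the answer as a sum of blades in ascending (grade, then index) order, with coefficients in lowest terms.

first term: \frac{5}{4} e_{1} - 3 e_{12}
second term: -\frac{13}{4} e_{1}
Answer: \frac{9}{2} e_{1} - 3 e_{12}


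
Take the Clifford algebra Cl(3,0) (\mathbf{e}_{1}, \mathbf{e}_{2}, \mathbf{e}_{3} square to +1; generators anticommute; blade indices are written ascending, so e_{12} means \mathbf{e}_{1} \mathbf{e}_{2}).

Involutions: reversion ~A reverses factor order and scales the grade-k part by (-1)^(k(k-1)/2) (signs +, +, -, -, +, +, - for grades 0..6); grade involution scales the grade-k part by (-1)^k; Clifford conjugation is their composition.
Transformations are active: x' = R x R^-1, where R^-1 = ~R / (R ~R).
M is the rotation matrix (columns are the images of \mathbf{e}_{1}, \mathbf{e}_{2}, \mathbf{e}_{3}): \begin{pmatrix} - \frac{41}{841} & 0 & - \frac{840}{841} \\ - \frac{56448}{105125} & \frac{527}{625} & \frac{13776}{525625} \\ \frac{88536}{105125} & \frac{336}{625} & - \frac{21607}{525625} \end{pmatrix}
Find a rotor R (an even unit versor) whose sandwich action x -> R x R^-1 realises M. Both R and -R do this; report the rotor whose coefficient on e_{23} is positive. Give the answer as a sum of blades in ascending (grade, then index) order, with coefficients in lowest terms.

Method: write R = a + b12*e_{12} + b13*e_{13} + b23*e_{23} with a^2 + b12^2 + b13^2 + b23^2 = 1 (so R^-1 = ~R). Expanding the columns R e_j ~R gives tr M = 4a^2 - 1 and, from the antisymmetric part, M21 - M12 = -4a*b12, M13 - M31 = 4a*b13, M32 - M23 = -4a*b23.
Here tr M = \frac{15839}{21025}, so a^2 = (1 + tr M)/4 = \frac{9216}{21025} and a = ±\frac{96}{145}. Taking a = \frac{96}{145}: M21 - M12 = -\frac{56448}{105125}, M13 - M31 = -\frac{193536}{105125}, M32 - M23 = \frac{10752}{21025}, giving b12 = \frac{147}{725}, b13 = -\frac{504}{725}, b23 = -\frac{28}{145}, i.e. R = \frac{96}{145} + \frac{147}{725} e_{12} - \frac{504}{725} e_{13} - \frac{28}{145} e_{23}.
Its e_{23} coefficient is negative, so report the other preimage -R.
Answer: -\frac{96}{145} - \frac{147}{725} e_{12} + \frac{504}{725} e_{13} + \frac{28}{145} e_{23}. Recall the cover is two-to-one: with M of trace \frac{15839}{21025}, both preimages act alike, and the stated e_{23} sign chooses the sheet.


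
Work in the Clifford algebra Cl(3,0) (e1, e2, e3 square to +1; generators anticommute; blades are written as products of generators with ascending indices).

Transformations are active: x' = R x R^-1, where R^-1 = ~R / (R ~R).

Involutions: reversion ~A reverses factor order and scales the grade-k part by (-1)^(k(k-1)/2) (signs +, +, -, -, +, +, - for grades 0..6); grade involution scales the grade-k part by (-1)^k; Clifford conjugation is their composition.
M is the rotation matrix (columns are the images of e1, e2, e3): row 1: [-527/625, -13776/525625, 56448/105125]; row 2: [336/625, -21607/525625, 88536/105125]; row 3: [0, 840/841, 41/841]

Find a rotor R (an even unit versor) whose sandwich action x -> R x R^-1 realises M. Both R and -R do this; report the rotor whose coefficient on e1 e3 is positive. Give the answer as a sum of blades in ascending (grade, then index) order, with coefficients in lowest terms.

Method: write R = a + b12*e1 e2 + b13*e1 e3 + b23*e2 e3 with a^2 + b12^2 + b13^2 + b23^2 = 1 (so R^-1 = ~R). Expanding the columns R e_j ~R gives tr M = 4a^2 - 1 and, from the antisymmetric part, M21 - M12 = -4a*b12, M13 - M31 = 4a*b13, M32 - M23 = -4a*b23.
Here tr M = -439189/525625, so a^2 = (1 + tr M)/4 = 21609/525625 and a = ±147/725. Taking a = 147/725: M21 - M12 = 296352/525625, M13 - M31 = 56448/105125, M32 - M23 = 16464/105125, giving b12 = -504/725, b13 = 96/145, b23 = -28/145, i.e. R = 147/725 - 504/725*e1 e2 + 96/145*e1 e3 - 28/145*e2 e3.
Its e1 e3 coefficient is already positive.
Answer: 147/725 - 504/725*e1 e2 + 96/145*e1 e3 - 28/145*e2 e3. Recall the cover is two-to-one: with M of trace -439189/525625, both preimages act alike, and the stated e1 e3 sign chooses the sheet.


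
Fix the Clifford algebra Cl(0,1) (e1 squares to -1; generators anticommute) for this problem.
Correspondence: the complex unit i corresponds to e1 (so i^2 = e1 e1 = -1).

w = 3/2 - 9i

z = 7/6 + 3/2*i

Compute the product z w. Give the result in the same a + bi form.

In blades: z = 7/6 + 3/2*e1, w = 3/2 - 9*e1.
Distribute z over w term by term (generator squares from the signature, products reordered to ascending indices): (7/6)*w = 7/4 - 21/2*e1; (3/2*e1)*w = 27/2 + 9/4*e1.
Sum: 61/4 - 33/4*e1; translating back through the correspondence:
Answer: 61/4 - 33/4*i


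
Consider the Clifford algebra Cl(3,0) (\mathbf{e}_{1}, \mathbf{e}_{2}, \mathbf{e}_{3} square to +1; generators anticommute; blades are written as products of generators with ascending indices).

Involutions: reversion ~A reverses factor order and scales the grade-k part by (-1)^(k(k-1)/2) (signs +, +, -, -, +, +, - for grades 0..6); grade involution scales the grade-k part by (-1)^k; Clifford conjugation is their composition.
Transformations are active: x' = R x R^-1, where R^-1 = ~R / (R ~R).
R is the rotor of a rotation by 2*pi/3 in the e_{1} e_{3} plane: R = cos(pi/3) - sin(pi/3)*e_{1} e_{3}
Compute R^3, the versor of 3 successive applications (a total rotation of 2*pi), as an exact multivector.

Because a rotor carries half the rotation angle, composing 3 copies of this e_{1} e_{3}-plane rotor multiplies the phase: 3*(pi/3) = \pi, hence R^3 = cos(\pi) - sin(\pi)*e_{1} e_{3}.
cos(\pi) = -1 and sin(\pi) = 0, so R^3 = -1. The total rotation 2*pi is 1 full turn, so every vector returns to itself, yet the rotor is -1, on the OTHER sheet of the double cover (an odd number of 2*pi turns).
Answer: -1


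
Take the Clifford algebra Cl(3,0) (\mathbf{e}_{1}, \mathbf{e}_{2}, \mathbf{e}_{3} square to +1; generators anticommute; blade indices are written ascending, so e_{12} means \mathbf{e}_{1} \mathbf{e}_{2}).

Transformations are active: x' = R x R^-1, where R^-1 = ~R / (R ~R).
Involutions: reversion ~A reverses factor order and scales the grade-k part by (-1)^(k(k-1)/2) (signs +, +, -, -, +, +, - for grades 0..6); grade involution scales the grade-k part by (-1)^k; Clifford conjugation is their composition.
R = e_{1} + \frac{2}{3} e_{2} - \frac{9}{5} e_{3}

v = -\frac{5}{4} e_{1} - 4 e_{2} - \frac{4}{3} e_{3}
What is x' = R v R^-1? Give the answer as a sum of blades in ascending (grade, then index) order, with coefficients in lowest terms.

~R = e_{1} + \frac{2}{3} e_{2} - \frac{9}{5} e_{3}, and R ~R = \frac{1054}{225}, so R^-1 = ~R / (\frac{1054}{225}).
R v = -\frac{91}{60} - \frac{19}{6} e_{12} - \frac{43}{12} e_{13} - \frac{364}{45} e_{23}
Answer: \frac{635}{1054} e_{1} + \frac{3761}{1054} e_{2} + \frac{15803}{6324} e_{3}


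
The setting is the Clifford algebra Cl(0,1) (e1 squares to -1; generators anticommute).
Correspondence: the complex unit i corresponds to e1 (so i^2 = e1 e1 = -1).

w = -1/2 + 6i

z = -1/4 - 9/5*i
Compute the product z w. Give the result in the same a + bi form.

In blades: z = -1/4 - 9/5*e1, w = -1/2 + 6*e1.
Distribute z over w term by term (generator squares from the signature, products reordered to ascending indices): (-1/4)*w = 1/8 - 3/2*e1; (-9/5*e1)*w = 54/5 + 9/10*e1.
Sum: 437/40 - 3/5*e1; translating back through the correspondence:
Answer: 437/40 - 3/5*i


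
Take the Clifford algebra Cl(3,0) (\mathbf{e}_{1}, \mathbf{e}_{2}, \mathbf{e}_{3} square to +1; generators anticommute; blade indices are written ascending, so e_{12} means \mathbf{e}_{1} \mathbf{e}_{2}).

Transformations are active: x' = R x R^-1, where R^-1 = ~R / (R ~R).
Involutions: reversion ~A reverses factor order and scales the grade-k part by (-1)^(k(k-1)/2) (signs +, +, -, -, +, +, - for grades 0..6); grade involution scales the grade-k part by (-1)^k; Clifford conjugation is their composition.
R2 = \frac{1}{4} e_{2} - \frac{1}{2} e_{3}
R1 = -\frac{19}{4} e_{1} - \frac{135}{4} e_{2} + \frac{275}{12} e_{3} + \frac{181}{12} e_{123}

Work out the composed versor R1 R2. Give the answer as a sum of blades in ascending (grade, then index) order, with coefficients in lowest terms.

Distribute over the terms of R2 (each basis-blade product reordered to ascending indices, repeated generators contracted through their squares):
R1 (\frac{1}{4} e_{2}) = -\frac{135}{16} - \frac{19}{16} e_{12} - \frac{181}{48} e_{13} - \frac{275}{48} e_{23}
R1 (-\frac{1}{2} e_{3}) = -\frac{275}{24} - \frac{181}{24} e_{12} + \frac{19}{8} e_{13} + \frac{135}{8} e_{23}
Summing the partial products and collecting blades:
Answer: -\frac{955}{48} - \frac{419}{48} e_{12} - \frac{67}{48} e_{13} + \frac{535}{48} e_{23}


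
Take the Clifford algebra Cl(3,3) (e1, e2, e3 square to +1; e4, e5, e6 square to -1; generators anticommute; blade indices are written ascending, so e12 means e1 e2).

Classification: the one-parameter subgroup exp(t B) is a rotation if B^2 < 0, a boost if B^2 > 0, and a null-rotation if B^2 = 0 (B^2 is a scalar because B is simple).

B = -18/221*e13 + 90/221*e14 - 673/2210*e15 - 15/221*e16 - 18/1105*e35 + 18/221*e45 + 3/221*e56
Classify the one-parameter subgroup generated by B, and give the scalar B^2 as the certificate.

B^2 term by term: the squares give (-18/221)^2*(e13)^2 + (90/221)^2*(e14)^2 + (-673/2210)^2*(e15)^2 + (-15/221)^2*(e16)^2 + (-18/1105)^2*(e35)^2 + (18/221)^2*(e45)^2 + (3/221)^2*(e56)^2 = 324/48841*(-1) + 8100/48841*(+1) + 452929/4884100*(+1) + 225/48841*(+1) + 324/1221025*(+1) + 324/48841*(-1) + 9/48841*(-1) = 1/4 (each basis 2-blade squares to minus the product of its generators' squares); cross terms between blades sharing an index anticommute and cancel; the commuting (index-disjoint) pairs give grade-4 terms 2*c*c'*(blade product), which cancel blade by blade — e1345: -648/48841 + 648/48841 = 0; e1356: -108/48841 + 108/48841 = 0; e1456: 540/48841 - 540/48841 = 0 — confirming B is simple. So B^2 = 1/4.
Answer: boost, certificate B^2 = 1/4. Note: conjugating B changes its blade decomposition but never the scalar B^2 = 1/4, whose sign settles the classification.


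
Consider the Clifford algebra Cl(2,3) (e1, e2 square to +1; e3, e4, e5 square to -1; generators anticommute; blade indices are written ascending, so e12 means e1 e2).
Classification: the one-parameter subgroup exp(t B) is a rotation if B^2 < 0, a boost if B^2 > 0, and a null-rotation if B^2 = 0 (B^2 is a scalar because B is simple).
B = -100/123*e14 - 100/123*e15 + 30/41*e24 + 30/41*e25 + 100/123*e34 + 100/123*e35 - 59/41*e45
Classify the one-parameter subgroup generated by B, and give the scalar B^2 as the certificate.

B^2 term by term: the squares give (-100/123)^2*(e14)^2 + (-100/123)^2*(e15)^2 + (30/41)^2*(e24)^2 + (30/41)^2*(e25)^2 + (100/123)^2*(e34)^2 + (100/123)^2*(e35)^2 + (-59/41)^2*(e45)^2 = 10000/15129*(+1) + 10000/15129*(+1) + 900/1681*(+1) + 900/1681*(+1) + 10000/15129*(-1) + 10000/15129*(-1) + 3481/1681*(-1) = -1 (each basis 2-blade squares to minus the product of its generators' squares); cross terms between blades sharing an index anticommute and cancel; the commuting (index-disjoint) pairs give grade-4 terms 2*c*c'*(blade product), which cancel blade by blade — e1245: 2000/1681 - 2000/1681 = 0; e1345: 20000/15129 - 20000/15129 = 0; e2345: -2000/1681 + 2000/1681 = 0 — confirming B is simple. So B^2 = -1.
Answer: rotation, certificate B^2 = -1. Check the certificate: B^2 = -1, and that sign is decisive whatever form B takes.


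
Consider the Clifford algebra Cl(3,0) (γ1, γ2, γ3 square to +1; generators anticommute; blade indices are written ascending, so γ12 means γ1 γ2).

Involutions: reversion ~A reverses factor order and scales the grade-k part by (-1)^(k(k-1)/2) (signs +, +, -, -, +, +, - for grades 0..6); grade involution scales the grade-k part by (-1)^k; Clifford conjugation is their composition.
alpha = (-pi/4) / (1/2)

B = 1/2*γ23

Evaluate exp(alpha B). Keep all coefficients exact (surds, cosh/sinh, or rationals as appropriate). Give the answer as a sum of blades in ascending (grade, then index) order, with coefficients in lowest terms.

B^2 = (1/2)^2*(γ23)^2 = 1/4*(-1) = -1/4 (a basis 2-blade squares to minus the product of its generators' squares).
B^2 = -1/4 — the negative square puts this in the circular regime; l = 1/2, alpha*l = -pi/4, so exp(alpha B) = cos(-pi/4) + (sin(-pi/4)/(1/2))*B = sqrt(2)/2 + (-sqrt(2))*B.
Answer: sqrt(2)/2 - sqrt(2)/2*γ23


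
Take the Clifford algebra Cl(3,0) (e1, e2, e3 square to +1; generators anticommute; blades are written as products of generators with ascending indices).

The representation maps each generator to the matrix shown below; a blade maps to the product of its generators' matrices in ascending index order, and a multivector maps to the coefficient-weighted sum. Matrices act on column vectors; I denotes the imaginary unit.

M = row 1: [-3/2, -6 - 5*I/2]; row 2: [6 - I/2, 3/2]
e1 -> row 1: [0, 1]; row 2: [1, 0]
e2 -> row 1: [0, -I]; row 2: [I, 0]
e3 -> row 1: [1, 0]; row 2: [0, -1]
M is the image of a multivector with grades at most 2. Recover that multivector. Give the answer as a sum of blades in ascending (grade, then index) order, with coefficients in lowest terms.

Method: 1, rho(e1), rho(e2), rho(e3) form a trace-orthogonal basis of the 2x2 complex matrices (tr(X Y) = 2 if X = Y, else 0), so M = m0*1 + m1*rho(e1) + m2*rho(e2) + m3*rho(e3) with m0 = tr(M)/2 = 0, m1 = tr(M rho(e1))/2 = -3*I/2, m2 = tr(M rho(e2))/2 = 1 - 6*I, m3 = tr(M rho(e3))/2 = -3/2.
Multiplying table entries, the bivector images are rho(e1 e2) = I*rho(e3), rho(e1 e3) = -I*rho(e2), rho(e2 e3) = I*rho(e1); with real blade coefficients the real parts of m0..m3 are the coefficients of 1, e1, e2, e3 and the imaginary parts give the bivectors (e2 e3: Im m1, e1 e3: -Im m2, e1 e2: Im m3).
Answer: e2 - 3/2*e3 + 6*e1 e3 - 3/2*e2 e3


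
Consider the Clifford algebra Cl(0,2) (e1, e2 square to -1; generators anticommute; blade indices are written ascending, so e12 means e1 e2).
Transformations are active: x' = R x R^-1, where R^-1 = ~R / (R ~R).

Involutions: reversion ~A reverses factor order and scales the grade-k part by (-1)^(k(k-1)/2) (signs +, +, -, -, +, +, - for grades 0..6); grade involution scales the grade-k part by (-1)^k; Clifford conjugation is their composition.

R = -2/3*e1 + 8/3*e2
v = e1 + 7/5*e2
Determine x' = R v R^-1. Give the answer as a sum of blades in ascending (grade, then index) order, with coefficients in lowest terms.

~R = -2/3*e1 + 8/3*e2, and R ~R = -68/9, so R^-1 = ~R / (-68/9).
R v = -46/15 - 18/5*e12
Answer: -131/85*e1 + 13/17*e2


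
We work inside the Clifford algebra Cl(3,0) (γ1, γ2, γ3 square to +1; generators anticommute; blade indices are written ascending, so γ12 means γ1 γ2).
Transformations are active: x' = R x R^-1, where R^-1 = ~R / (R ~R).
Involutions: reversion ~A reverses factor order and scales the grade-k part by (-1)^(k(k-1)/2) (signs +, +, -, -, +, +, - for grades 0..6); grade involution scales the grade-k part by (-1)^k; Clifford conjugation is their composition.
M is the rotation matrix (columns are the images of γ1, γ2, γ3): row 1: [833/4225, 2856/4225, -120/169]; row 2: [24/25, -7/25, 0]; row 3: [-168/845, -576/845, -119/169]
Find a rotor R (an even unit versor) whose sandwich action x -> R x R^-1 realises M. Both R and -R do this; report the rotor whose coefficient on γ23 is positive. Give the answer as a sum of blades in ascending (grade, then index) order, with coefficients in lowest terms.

Method: write R = a + b12*γ12 + b13*γ13 + b23*γ23 with a^2 + b12^2 + b13^2 + b23^2 = 1 (so R^-1 = ~R). Expanding the columns R e_j ~R gives tr M = 4a^2 - 1 and, from the antisymmetric part, M21 - M12 = -4a*b12, M13 - M31 = 4a*b13, M32 - M23 = -4a*b23.
Here tr M = -133/169, so a^2 = (1 + tr M)/4 = 9/169 and a = ±3/13. Taking a = 3/13: M21 - M12 = 48/169, M13 - M31 = -432/845, M32 - M23 = -576/845, giving b12 = -4/13, b13 = -36/65, b23 = 48/65, i.e. R = 3/13 - 4/13*γ12 - 36/65*γ13 + 48/65*γ23.
Its γ23 coefficient is already positive.
Answer: 3/13 - 4/13*γ12 - 36/65*γ13 + 48/65*γ23. Sheet selection: the two-to-one cover makes ±R indistinguishable at the matrix level (trace -133/169), so uniqueness comes from the required sign on γ23.
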